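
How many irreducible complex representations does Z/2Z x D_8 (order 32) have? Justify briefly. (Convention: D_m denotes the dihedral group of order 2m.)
14

The number of irreducible complex representations of a finite group equals its number of conjugacy classes. For a direct product, #classes(G x H) = #classes(G) * #classes(H). Z/2Z has 2 classes (abelian), D_8 has 7 classes, so 2 * 7 = 14, so Z/2Z x D_8 (order 32) has exactly 14 irreducible complex representations.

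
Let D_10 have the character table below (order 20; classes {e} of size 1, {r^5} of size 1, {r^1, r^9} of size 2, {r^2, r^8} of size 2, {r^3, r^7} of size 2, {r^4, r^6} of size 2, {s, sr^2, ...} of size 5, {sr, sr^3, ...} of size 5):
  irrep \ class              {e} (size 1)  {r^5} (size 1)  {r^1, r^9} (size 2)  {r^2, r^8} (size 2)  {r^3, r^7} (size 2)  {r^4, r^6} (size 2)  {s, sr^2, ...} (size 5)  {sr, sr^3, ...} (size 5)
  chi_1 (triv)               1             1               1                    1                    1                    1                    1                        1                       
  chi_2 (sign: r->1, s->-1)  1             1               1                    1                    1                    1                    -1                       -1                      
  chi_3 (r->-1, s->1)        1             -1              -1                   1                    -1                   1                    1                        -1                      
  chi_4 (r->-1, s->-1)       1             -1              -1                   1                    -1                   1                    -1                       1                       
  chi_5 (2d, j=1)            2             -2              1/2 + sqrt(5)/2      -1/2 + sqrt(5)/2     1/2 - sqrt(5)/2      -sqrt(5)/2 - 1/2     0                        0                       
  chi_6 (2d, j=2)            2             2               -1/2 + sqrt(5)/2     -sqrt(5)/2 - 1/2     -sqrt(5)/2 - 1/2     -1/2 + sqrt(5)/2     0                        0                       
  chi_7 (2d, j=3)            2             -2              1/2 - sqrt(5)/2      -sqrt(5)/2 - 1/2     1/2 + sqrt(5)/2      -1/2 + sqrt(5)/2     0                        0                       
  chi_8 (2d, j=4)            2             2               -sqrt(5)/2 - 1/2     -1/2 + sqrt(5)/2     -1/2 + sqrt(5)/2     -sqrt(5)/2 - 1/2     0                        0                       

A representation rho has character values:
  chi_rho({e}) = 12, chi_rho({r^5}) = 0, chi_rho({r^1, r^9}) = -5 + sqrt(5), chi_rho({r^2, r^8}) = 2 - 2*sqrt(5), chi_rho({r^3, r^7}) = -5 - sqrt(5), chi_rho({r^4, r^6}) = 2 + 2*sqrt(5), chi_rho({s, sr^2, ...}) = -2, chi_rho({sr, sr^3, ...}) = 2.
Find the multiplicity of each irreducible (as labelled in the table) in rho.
Multiplicities: chi_1: 0, chi_2: 0, chi_3: 1, chi_4: 3, chi_5: 0, chi_6: 3, chi_7: 1, chi_8: 0.

Justification: Use <chi_rho, chi> = (1/|G|) sum_C |C| * chi_rho(C) * conj(chi(C)) with |G| = 20 for each irreducible chi in the table:
  <chi_rho, chi_1> = (1/20)[1*(12)*conj(1) + 1*(0)*conj(1) + 2*(-5 + sqrt(5))*conj(1) + 2*(2 - 2*sqrt(5))*conj(1) + 2*(-5 - sqrt(5))*conj(1) + 2*(2 + 2*sqrt(5))*conj(1) + 5*(-2)*conj(1) + 5*(2)*conj(1)]
      = (1/20)[(12) + (0) + (-10 + 2*sqrt(5)) + (4 - 4*sqrt(5)) + (-10 - 2*sqrt(5)) + (4 + 4*sqrt(5)) + (-10) + (10)] = 0/20 = 0
  <chi_rho, chi_2> = (1/20)[1*(12)*conj(1) + 1*(0)*conj(1) + 2*(-5 + sqrt(5))*conj(1) + 2*(2 - 2*sqrt(5))*conj(1) + 2*(-5 - sqrt(5))*conj(1) + 2*(2 + 2*sqrt(5))*conj(1) + 5*(-2)*conj(-1) + 5*(2)*conj(-1)]
      = (1/20)[(12) + (0) + (-10 + 2*sqrt(5)) + (4 - 4*sqrt(5)) + (-10 - 2*sqrt(5)) + (4 + 4*sqrt(5)) + (10) + (-10)] = 0/20 = 0
  <chi_rho, chi_3> = (1/20)[1*(12)*conj(1) + 1*(0)*conj(-1) + 2*(-5 + sqrt(5))*conj(-1) + 2*(2 - 2*sqrt(5))*conj(1) + 2*(-5 - sqrt(5))*conj(-1) + 2*(2 + 2*sqrt(5))*conj(1) + 5*(-2)*conj(1) + 5*(2)*conj(-1)]
      = (1/20)[(12) + (0) + (10 - 2*sqrt(5)) + (4 - 4*sqrt(5)) + (2*sqrt(5) + 10) + (4 + 4*sqrt(5)) + (-10) + (-10)] = 20/20 = 1
  <chi_rho, chi_4> = (1/20)[1*(12)*conj(1) + 1*(0)*conj(-1) + 2*(-5 + sqrt(5))*conj(-1) + 2*(2 - 2*sqrt(5))*conj(1) + 2*(-5 - sqrt(5))*conj(-1) + 2*(2 + 2*sqrt(5))*conj(1) + 5*(-2)*conj(-1) + 5*(2)*conj(1)]
      = (1/20)[(12) + (0) + (10 - 2*sqrt(5)) + (4 - 4*sqrt(5)) + (2*sqrt(5) + 10) + (4 + 4*sqrt(5)) + (10) + (10)] = 60/20 = 3
  <chi_rho, chi_5> = (1/20)[1*(12)*conj(2) + 1*(0)*conj(-2) + 2*(-5 + sqrt(5))*conj(1/2 + sqrt(5)/2) + 2*(2 - 2*sqrt(5))*conj(-1/2 + sqrt(5)/2) + 2*(-5 - sqrt(5))*conj(1/2 - sqrt(5)/2) + 2*(2 + 2*sqrt(5))*conj(-sqrt(5)/2 - 1/2) + 5*(-2)*conj(0) + 5*(2)*conj(0)]
      = (1/20)[(24) + (0) + (-4*sqrt(5)) + (-12 + 4*sqrt(5)) + (4*sqrt(5)) + (-12 - 4*sqrt(5)) + (0) + (0)] = 0/20 = 0
  <chi_rho, chi_6> = (1/20)[1*(12)*conj(2) + 1*(0)*conj(2) + 2*(-5 + sqrt(5))*conj(-1/2 + sqrt(5)/2) + 2*(2 - 2*sqrt(5))*conj(-sqrt(5)/2 - 1/2) + 2*(-5 - sqrt(5))*conj(-sqrt(5)/2 - 1/2) + 2*(2 + 2*sqrt(5))*conj(-1/2 + sqrt(5)/2) + 5*(-2)*conj(0) + 5*(2)*conj(0)]
      = (1/20)[(24) + (0) + (10 - 6*sqrt(5)) + (8) + (10 + 6*sqrt(5)) + (8) + (0) + (0)] = 60/20 = 3
  <chi_rho, chi_7> = (1/20)[1*(12)*conj(2) + 1*(0)*conj(-2) + 2*(-5 + sqrt(5))*conj(1/2 - sqrt(5)/2) + 2*(2 - 2*sqrt(5))*conj(-sqrt(5)/2 - 1/2) + 2*(-5 - sqrt(5))*conj(1/2 + sqrt(5)/2) + 2*(2 + 2*sqrt(5))*conj(-1/2 + sqrt(5)/2) + 5*(-2)*conj(0) + 5*(2)*conj(0)]
      = (1/20)[(24) + (0) + (-10 + 6*sqrt(5)) + (8) + (-6*sqrt(5) - 10) + (8) + (0) + (0)] = 20/20 = 1
  <chi_rho, chi_8> = (1/20)[1*(12)*conj(2) + 1*(0)*conj(2) + 2*(-5 + sqrt(5))*conj(-sqrt(5)/2 - 1/2) + 2*(2 - 2*sqrt(5))*conj(-1/2 + sqrt(5)/2) + 2*(-5 - sqrt(5))*conj(-1/2 + sqrt(5)/2) + 2*(2 + 2*sqrt(5))*conj(-sqrt(5)/2 - 1/2) + 5*(-2)*conj(0) + 5*(2)*conj(0)]
      = (1/20)[(24) + (0) + (4*sqrt(5)) + (-12 + 4*sqrt(5)) + (-4*sqrt(5)) + (-12 - 4*sqrt(5)) + (0) + (0)] = 0/20 = 0
Dimension check: dim(rho) = sum (mult * dim) = 0*1 + 0*1 + 1*1 + 3*1 + 0*2 + 3*2 + 1*2 + 0*2 = 12 = chi_rho(e) = 12.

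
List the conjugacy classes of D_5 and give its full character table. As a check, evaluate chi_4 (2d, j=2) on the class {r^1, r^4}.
Conjugacy classes: {e} of size 1, {r^1, r^4} of size 2, {r^2, r^3} of size 2, {s, sr, ..., sr^4} of size 5.
Character table:
  irrep \ class              {e} (size 1)  {r^1, r^4} (size 2)  {r^2, r^3} (size 2)  {s, sr, ..., sr^4} (size 5)
  chi_1 (triv)               1             1                    1                    1                          
  chi_2 (sign: r->1, s->-1)  1             1                    1                    -1                         
  chi_3 (2d, j=1)            2             -1/2 + sqrt(5)/2     -sqrt(5)/2 - 1/2     0                          
  chi_4 (2d, j=2)            2             -sqrt(5)/2 - 1/2     -1/2 + sqrt(5)/2     0                          

Spot check: chi_4 (2d, j=2) on {r^1, r^4} = -sqrt(5)/2 - 1/2.

D_5 has order 2*5 = 10 with 4 conjugacy classes, hence 4 irreducibles. Sum of squared dims 1 + 1 + 4 + 4 = 10 = |G|. Linear characters come from the abelianisation; the 2-dimensional irreps have character r^k -> 2*cos(2*pi*j*k/5), reflections -> 0.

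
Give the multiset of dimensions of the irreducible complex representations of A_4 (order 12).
Dimensions: 1, 1, 1, 3

Reasoning: There are 4 irreducibles (= number of conjugacy classes). Their dimensions d_i satisfy sum d_i^2 = |G| = 12: 1 + 1 + 1 + 9 = 12.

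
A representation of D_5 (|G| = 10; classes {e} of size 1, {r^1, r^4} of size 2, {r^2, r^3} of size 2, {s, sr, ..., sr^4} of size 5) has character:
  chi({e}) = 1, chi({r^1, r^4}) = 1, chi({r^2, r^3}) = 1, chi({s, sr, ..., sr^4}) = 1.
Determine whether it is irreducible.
Irreducible: <chi, chi> = 1.

Details: <chi, chi> = (1/|G|) sum_C |C| * |chi(C)|^2 = (1/10)[1*|1|^2 + 2*|1|^2 + 2*|1|^2 + 5*|1|^2]
  = (1/10)[(1) + (2) + (2) + (5)] = 10/10 = 1.
A character is irreducible iff <chi, chi> = 1, so this representation is irreducible.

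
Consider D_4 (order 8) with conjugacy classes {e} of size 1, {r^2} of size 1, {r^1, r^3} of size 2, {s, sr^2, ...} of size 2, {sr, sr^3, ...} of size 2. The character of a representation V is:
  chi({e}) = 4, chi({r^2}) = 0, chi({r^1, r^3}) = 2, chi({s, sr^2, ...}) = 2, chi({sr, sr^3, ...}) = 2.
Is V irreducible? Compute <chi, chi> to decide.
Not irreducible (reducible): <chi, chi> = 5 > 1.

Details: <chi, chi> = (1/|G|) sum_C |C| * |chi(C)|^2 = (1/8)[1*|4|^2 + 1*|0|^2 + 2*|2|^2 + 2*|2|^2 + 2*|2|^2]
  = (1/8)[(16) + (0) + (8) + (8) + (8)] = 40/8 = 5.
A character is irreducible iff <chi, chi> = 1, so this representation is reducible.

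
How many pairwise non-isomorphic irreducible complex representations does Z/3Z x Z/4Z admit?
12

Derivation: The number of irreducible complex representations of a finite group equals its number of conjugacy classes. Z/3Z x Z/4Z is abelian of order 12, so every element is its own conjugacy class: 12 classes, so Z/3Z x Z/4Z (order 12) has exactly 12 irreducible complex representations.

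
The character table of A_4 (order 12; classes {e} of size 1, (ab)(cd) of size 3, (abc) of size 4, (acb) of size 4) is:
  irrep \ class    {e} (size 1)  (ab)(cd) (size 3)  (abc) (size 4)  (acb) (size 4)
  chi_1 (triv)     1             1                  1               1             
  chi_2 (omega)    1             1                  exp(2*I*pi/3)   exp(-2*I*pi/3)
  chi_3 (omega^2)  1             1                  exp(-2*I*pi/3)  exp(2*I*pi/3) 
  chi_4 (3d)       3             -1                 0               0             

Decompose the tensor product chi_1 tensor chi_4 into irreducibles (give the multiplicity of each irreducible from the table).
chi_1 tensor chi_4 = chi_4 (all other irreducibles have multiplicity 0).

The character of a tensor product is the pointwise product (chi_1 * chi_4)(C) = chi_1(C) * chi_4(C):
  {e}: (1)*(3), (ab)(cd): (1)*(-1), (abc): (1)*(0), (acb): (1)*(0)
so (chi_1 * chi_4) takes values
  {e} -> 3, (ab)(cd) -> -1, (abc) -> 0, (acb) -> 0.
Now take the inner product of this character with each irreducible chi from the table, <chi_1*chi_4, chi> = (1/12) sum_C |C| (chi_1*chi_4)(C) conj(chi(C)):
  <chi_1*chi_4, chi_1> = (1/12)[1*(3)*conj(1) + 3*(-1)*conj(1) + 4*(0)*conj(1) + 4*(0)*conj(1)]
      = (1/12)[(3) + (-3) + (0) + (0)] = 0/12 = 0
  <chi_1*chi_4, chi_2> = (1/12)[1*(3)*conj(1) + 3*(-1)*conj(1) + 4*(0)*conj(exp(2*I*pi/3)) + 4*(0)*conj(exp(-2*I*pi/3))]
      = (1/12)[(3) + (-3) + (0) + (0)] = 0/12 = 0
  <chi_1*chi_4, chi_3> = (1/12)[1*(3)*conj(1) + 3*(-1)*conj(1) + 4*(0)*conj(exp(-2*I*pi/3)) + 4*(0)*conj(exp(2*I*pi/3))]
      = (1/12)[(3) + (-3) + (0) + (0)] = 0/12 = 0
  <chi_1*chi_4, chi_4> = (1/12)[1*(3)*conj(3) + 3*(-1)*conj(-1) + 4*(0)*conj(0) + 4*(0)*conj(0)]
      = (1/12)[(9) + (3) + (0) + (0)] = 12/12 = 1
(Exp terms are combined using exp(i*s)*conj(exp(i*t)) = exp(i*(s-t)), and sums of them are collapsed using the identity that for every m > 1 the m distinct m-th roots of unity sum to 0, e.g. 1 + exp(2*I*pi/3) + exp(-2*I*pi/3) = 0.)
Hence the multiplicities are chi_4: 1. Dimension check: dim(chi_1)*dim(chi_4) = 1*3 = 3 and sum (mult * dim) = 1*3 = 3.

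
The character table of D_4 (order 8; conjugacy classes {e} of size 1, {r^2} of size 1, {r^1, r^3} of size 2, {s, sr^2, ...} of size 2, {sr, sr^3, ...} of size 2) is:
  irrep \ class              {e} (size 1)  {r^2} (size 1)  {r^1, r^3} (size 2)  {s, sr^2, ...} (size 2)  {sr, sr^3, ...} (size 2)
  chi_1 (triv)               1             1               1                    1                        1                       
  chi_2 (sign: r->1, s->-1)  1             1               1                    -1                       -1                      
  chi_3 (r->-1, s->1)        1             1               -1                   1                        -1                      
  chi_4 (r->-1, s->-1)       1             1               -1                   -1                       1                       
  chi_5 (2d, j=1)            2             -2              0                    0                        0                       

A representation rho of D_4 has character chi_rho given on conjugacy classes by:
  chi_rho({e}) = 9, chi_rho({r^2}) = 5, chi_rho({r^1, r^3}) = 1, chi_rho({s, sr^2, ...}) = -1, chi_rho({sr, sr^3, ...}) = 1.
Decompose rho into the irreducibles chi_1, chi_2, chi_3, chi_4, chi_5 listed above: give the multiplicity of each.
Multiplicities: chi_1: 2, chi_2: 2, chi_3: 1, chi_4: 2, chi_5: 1.

Working: Use <chi_rho, chi> = (1/|G|) sum_C |C| * chi_rho(C) * conj(chi(C)) with |G| = 8 for each irreducible chi in the table:
  <chi_rho, chi_1> = (1/8)[1*(9)*conj(1) + 1*(5)*conj(1) + 2*(1)*conj(1) + 2*(-1)*conj(1) + 2*(1)*conj(1)]
      = (1/8)[(9) + (5) + (2) + (-2) + (2)] = 16/8 = 2
  <chi_rho, chi_2> = (1/8)[1*(9)*conj(1) + 1*(5)*conj(1) + 2*(1)*conj(1) + 2*(-1)*conj(-1) + 2*(1)*conj(-1)]
      = (1/8)[(9) + (5) + (2) + (2) + (-2)] = 16/8 = 2
  <chi_rho, chi_3> = (1/8)[1*(9)*conj(1) + 1*(5)*conj(1) + 2*(1)*conj(-1) + 2*(-1)*conj(1) + 2*(1)*conj(-1)]
      = (1/8)[(9) + (5) + (-2) + (-2) + (-2)] = 8/8 = 1
  <chi_rho, chi_4> = (1/8)[1*(9)*conj(1) + 1*(5)*conj(1) + 2*(1)*conj(-1) + 2*(-1)*conj(-1) + 2*(1)*conj(1)]
      = (1/8)[(9) + (5) + (-2) + (2) + (2)] = 16/8 = 2
  <chi_rho, chi_5> = (1/8)[1*(9)*conj(2) + 1*(5)*conj(-2) + 2*(1)*conj(0) + 2*(-1)*conj(0) + 2*(1)*conj(0)]
      = (1/8)[(18) + (-10) + (0) + (0) + (0)] = 8/8 = 1
Dimension check: dim(rho) = sum (mult * dim) = 2*1 + 2*1 + 1*1 + 2*1 + 1*2 = 9 = chi_rho(e) = 9.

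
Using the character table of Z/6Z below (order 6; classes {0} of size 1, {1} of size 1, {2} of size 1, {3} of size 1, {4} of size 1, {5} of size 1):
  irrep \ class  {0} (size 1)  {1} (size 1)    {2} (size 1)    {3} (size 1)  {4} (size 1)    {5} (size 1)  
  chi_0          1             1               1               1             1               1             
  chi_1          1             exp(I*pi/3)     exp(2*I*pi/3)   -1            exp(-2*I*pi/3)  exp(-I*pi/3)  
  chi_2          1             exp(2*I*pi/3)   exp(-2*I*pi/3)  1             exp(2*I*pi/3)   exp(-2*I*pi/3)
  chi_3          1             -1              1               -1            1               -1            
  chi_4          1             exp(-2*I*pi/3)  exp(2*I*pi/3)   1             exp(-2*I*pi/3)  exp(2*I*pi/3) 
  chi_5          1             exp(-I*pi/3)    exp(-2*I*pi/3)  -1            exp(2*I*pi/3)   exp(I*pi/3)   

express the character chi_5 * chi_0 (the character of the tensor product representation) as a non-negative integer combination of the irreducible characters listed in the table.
chi_5 tensor chi_0 = chi_5 (all other irreducibles have multiplicity 0).

Proof sketch: The character of a tensor product is the pointwise product (chi_5 * chi_0)(C) = chi_5(C) * chi_0(C):
  {0}: (1)*(1), {1}: (exp(-I*pi/3))*(1), {2}: (exp(-2*I*pi/3))*(1), {3}: (-1)*(1), {4}: (exp(2*I*pi/3))*(1), {5}: (exp(I*pi/3))*(1)
so (chi_5 * chi_0) takes values
  {0} -> 1, {1} -> exp(-I*pi/3), {2} -> exp(-2*I*pi/3), {3} -> -1, {4} -> exp(2*I*pi/3), {5} -> exp(I*pi/3).
Now take the inner product of this character with each irreducible chi from the table, <chi_5*chi_0, chi> = (1/6) sum_C |C| (chi_5*chi_0)(C) conj(chi(C)):
  <chi_5*chi_0, chi_0> = (1/6)[1*(1)*conj(1) + 1*(exp(-I*pi/3))*conj(1) + 1*(exp(-2*I*pi/3))*conj(1) + 1*(-1)*conj(1) + 1*(exp(2*I*pi/3))*conj(1) + 1*(exp(I*pi/3))*conj(1)]
      = (1/6)[(1) + (exp(-I*pi/3)) + (exp(-2*I*pi/3)) + (-1) + (exp(2*I*pi/3)) + (exp(I*pi/3))] = 0/6 = 0
  <chi_5*chi_0, chi_1> = (1/6)[1*(1)*conj(1) + 1*(exp(-I*pi/3))*conj(exp(I*pi/3)) + 1*(exp(-2*I*pi/3))*conj(exp(2*I*pi/3)) + 1*(-1)*conj(-1) + 1*(exp(2*I*pi/3))*conj(exp(-2*I*pi/3)) + 1*(exp(I*pi/3))*conj(exp(-I*pi/3))]
      = (1/6)[(1) + (exp(-2*I*pi/3)) + (exp(2*I*pi/3)) + (1) + (exp(-2*I*pi/3)) + (exp(2*I*pi/3))] = 0/6 = 0
  <chi_5*chi_0, chi_2> = (1/6)[1*(1)*conj(1) + 1*(exp(-I*pi/3))*conj(exp(2*I*pi/3)) + 1*(exp(-2*I*pi/3))*conj(exp(-2*I*pi/3)) + 1*(-1)*conj(1) + 1*(exp(2*I*pi/3))*conj(exp(2*I*pi/3)) + 1*(exp(I*pi/3))*conj(exp(-2*I*pi/3))]
      = (1/6)[(1) + (-1) + (1) + (-1) + (1) + (-1)] = 0/6 = 0
  <chi_5*chi_0, chi_3> = (1/6)[1*(1)*conj(1) + 1*(exp(-I*pi/3))*conj(-1) + 1*(exp(-2*I*pi/3))*conj(1) + 1*(-1)*conj(-1) + 1*(exp(2*I*pi/3))*conj(1) + 1*(exp(I*pi/3))*conj(-1)]
      = (1/6)[(1) + (-exp(-I*pi/3)) + (exp(-2*I*pi/3)) + (1) + (exp(2*I*pi/3)) + (-exp(I*pi/3))] = 0/6 = 0
  <chi_5*chi_0, chi_4> = (1/6)[1*(1)*conj(1) + 1*(exp(-I*pi/3))*conj(exp(-2*I*pi/3)) + 1*(exp(-2*I*pi/3))*conj(exp(2*I*pi/3)) + 1*(-1)*conj(1) + 1*(exp(2*I*pi/3))*conj(exp(-2*I*pi/3)) + 1*(exp(I*pi/3))*conj(exp(2*I*pi/3))]
      = (1/6)[(1) + (exp(I*pi/3)) + (exp(2*I*pi/3)) + (-1) + (exp(-2*I*pi/3)) + (exp(-I*pi/3))] = 0/6 = 0
  <chi_5*chi_0, chi_5> = (1/6)[1*(1)*conj(1) + 1*(exp(-I*pi/3))*conj(exp(-I*pi/3)) + 1*(exp(-2*I*pi/3))*conj(exp(-2*I*pi/3)) + 1*(-1)*conj(-1) + 1*(exp(2*I*pi/3))*conj(exp(2*I*pi/3)) + 1*(exp(I*pi/3))*conj(exp(I*pi/3))]
      = (1/6)[(1) + (1) + (1) + (1) + (1) + (1)] = 6/6 = 1
(Exp terms are combined using exp(i*s)*conj(exp(i*t)) = exp(i*(s-t)), and sums of them are collapsed using the identity that for every m > 1 the m distinct m-th roots of unity sum to 0, e.g. 1 + exp(2*I*pi/3) + exp(-2*I*pi/3) = 0.)
Hence the multiplicities are chi_5: 1. Dimension check: dim(chi_5)*dim(chi_0) = 1*1 = 1 and sum (mult * dim) = 1*1 = 1.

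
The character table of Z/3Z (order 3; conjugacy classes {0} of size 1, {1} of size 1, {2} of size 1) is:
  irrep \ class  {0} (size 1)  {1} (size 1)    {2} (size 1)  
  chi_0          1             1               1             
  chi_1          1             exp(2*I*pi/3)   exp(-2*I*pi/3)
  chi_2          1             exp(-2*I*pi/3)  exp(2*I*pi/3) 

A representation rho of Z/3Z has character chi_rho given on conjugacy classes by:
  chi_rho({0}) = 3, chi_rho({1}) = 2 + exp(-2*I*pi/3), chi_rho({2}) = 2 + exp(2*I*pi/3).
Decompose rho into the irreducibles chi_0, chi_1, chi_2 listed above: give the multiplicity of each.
Multiplicities: chi_0: 2, chi_1: 0, chi_2: 1.

Justification: Use <chi_rho, chi> = (1/|G|) sum_C |C| * chi_rho(C) * conj(chi(C)) with |G| = 3 for each irreducible chi in the table:
  <chi_rho, chi_0> = (1/3)[1*(3)*conj(1) + 1*(2 + exp(-2*I*pi/3))*conj(1) + 1*(2 + exp(2*I*pi/3))*conj(1)]
      = (1/3)[(3) + (2 + exp(-2*I*pi/3)) + (2 + exp(2*I*pi/3))] = 6/3 = 2
  <chi_rho, chi_1> = (1/3)[1*(3)*conj(1) + 1*(2 + exp(-2*I*pi/3))*conj(exp(2*I*pi/3)) + 1*(2 + exp(2*I*pi/3))*conj(exp(-2*I*pi/3))]
      = (1/3)[(3) + (2*exp(-2*I*pi/3) + exp(2*I*pi/3)) + (exp(-2*I*pi/3) + 2*exp(2*I*pi/3))] = 0/3 = 0
  <chi_rho, chi_2> = (1/3)[1*(3)*conj(1) + 1*(2 + exp(-2*I*pi/3))*conj(exp(-2*I*pi/3)) + 1*(2 + exp(2*I*pi/3))*conj(exp(2*I*pi/3))]
      = (1/3)[(3) + (1 + 2*exp(2*I*pi/3)) + (1 + 2*exp(-2*I*pi/3))] = 3/3 = 1
(Exp terms are combined using exp(i*s)*conj(exp(i*t)) = exp(i*(s-t)), and sums of them are collapsed using the identity that for every m > 1 the m distinct m-th roots of unity sum to 0, e.g. 1 + exp(2*I*pi/3) + exp(-2*I*pi/3) = 0.)
Dimension check: dim(rho) = sum (mult * dim) = 2*1 + 0*1 + 1*1 = 3 = chi_rho(e) = 3.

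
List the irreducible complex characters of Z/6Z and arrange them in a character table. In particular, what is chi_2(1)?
Character table of Z/6Z (irreps indexed chi_0,...,chi_5 with chi_k(m) = zeta_6^(k*m), zeta_6 = exp(2*pi*i/6)):
  irrep \ class  {0} (size 1)  {1} (size 1)    {2} (size 1)    {3} (size 1)  {4} (size 1)    {5} (size 1)  
  chi_0          1             1               1               1             1               1             
  chi_1          1             exp(I*pi/3)     exp(2*I*pi/3)   -1            exp(-2*I*pi/3)  exp(-I*pi/3)  
  chi_2          1             exp(2*I*pi/3)   exp(-2*I*pi/3)  1             exp(2*I*pi/3)   exp(-2*I*pi/3)
  chi_3          1             -1              1               -1            1               -1            
  chi_4          1             exp(-2*I*pi/3)  exp(2*I*pi/3)   1             exp(-2*I*pi/3)  exp(2*I*pi/3) 
  chi_5          1             exp(-I*pi/3)    exp(-2*I*pi/3)  -1            exp(2*I*pi/3)   exp(I*pi/3)   

Spot check: chi_2(1) = zeta_6^(2*1) = zeta_6^2 = exp(2*I*pi/3).

Proof sketch: Z/6Z is abelian, so all 6 irreducible complex representations are 1-dimensional. They are given by chi_k(m) = zeta_6^(k*m) for k = 0,...,5. Row orthogonality: sum_m chi_k(m) conj(chi_l(m)) = 6 * [k = l].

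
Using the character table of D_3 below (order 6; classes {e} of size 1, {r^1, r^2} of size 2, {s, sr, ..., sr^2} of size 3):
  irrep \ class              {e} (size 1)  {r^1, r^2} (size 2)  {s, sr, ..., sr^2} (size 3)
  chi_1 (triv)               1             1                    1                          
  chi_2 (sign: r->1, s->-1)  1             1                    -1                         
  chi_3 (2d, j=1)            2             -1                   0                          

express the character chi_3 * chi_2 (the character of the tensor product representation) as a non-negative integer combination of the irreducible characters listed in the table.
chi_3 tensor chi_2 = chi_3 (all other irreducibles have multiplicity 0).

Working: The character of a tensor product is the pointwise product (chi_3 * chi_2)(C) = chi_3(C) * chi_2(C):
  {e}: (2)*(1), {r^1, r^2}: (-1)*(1), {s, sr, ..., sr^2}: (0)*(-1)
so (chi_3 * chi_2) takes values
  {e} -> 2, {r^1, r^2} -> -1, {s, sr, ..., sr^2} -> 0.
Now take the inner product of this character with each irreducible chi from the table, <chi_3*chi_2, chi> = (1/6) sum_C |C| (chi_3*chi_2)(C) conj(chi(C)):
  <chi_3*chi_2, chi_1> = (1/6)[1*(2)*conj(1) + 2*(-1)*conj(1) + 3*(0)*conj(1)]
      = (1/6)[(2) + (-2) + (0)] = 0/6 = 0
  <chi_3*chi_2, chi_2> = (1/6)[1*(2)*conj(1) + 2*(-1)*conj(1) + 3*(0)*conj(-1)]
      = (1/6)[(2) + (-2) + (0)] = 0/6 = 0
  <chi_3*chi_2, chi_3> = (1/6)[1*(2)*conj(2) + 2*(-1)*conj(-1) + 3*(0)*conj(0)]
      = (1/6)[(4) + (2) + (0)] = 6/6 = 1
Hence the multiplicities are chi_3: 1. Dimension check: dim(chi_3)*dim(chi_2) = 2*1 = 2 and sum (mult * dim) = 1*2 = 2.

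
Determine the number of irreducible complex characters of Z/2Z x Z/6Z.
12

Details: The number of irreducible complex representations of a finite group equals its number of conjugacy classes. Z/2Z x Z/6Z is abelian of order 12, so every element is its own conjugacy class: 12 classes, so Z/2Z x Z/6Z (order 12) has exactly 12 irreducible complex representations.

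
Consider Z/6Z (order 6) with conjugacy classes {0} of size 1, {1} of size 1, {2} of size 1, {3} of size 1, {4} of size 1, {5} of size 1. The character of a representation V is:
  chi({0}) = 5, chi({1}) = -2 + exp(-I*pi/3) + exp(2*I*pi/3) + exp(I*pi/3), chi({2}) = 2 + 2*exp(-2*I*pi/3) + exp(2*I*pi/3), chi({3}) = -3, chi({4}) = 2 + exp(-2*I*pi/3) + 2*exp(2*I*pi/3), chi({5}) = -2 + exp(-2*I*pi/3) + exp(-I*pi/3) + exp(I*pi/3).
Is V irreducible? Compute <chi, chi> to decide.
Not irreducible (reducible): <chi, chi> = 7 > 1.

Working: <chi, chi> = (1/|G|) sum_C |C| * |chi(C)|^2 = (1/6)[1*|5|^2 + 1*|-2 + exp(-I*pi/3) + exp(2*I*pi/3) + exp(I*pi/3)|^2 + 1*|2 + 2*exp(-2*I*pi/3) + exp(2*I*pi/3)|^2 + 1*|-3|^2 + 1*|2 + exp(-2*I*pi/3) + 2*exp(2*I*pi/3)|^2 + 1*|-2 + exp(-2*I*pi/3) + exp(-I*pi/3) + exp(I*pi/3)|^2]
  = (1/6)[(25) + (3) + (1) + (9) + (1) + (3)] = 42/6 = 7.
(Exp terms are combined using exp(i*s)*conj(exp(i*t)) = exp(i*(s-t)), and sums of them are collapsed using the identity that for every m > 1 the m distinct m-th roots of unity sum to 0, e.g. 1 + exp(2*I*pi/3) + exp(-2*I*pi/3) = 0.)
A character is irreducible iff <chi, chi> = 1, so this representation is reducible.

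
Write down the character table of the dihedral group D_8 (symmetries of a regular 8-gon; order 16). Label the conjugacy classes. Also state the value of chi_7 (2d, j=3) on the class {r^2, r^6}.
Conjugacy classes: {e} of size 1, {r^4} of size 1, {r^1, r^7} of size 2, {r^2, r^6} of size 2, {r^3, r^5} of size 2, {s, sr^2, ...} of size 4, {sr, sr^3, ...} of size 4.
Character table:
  irrep \ class              {e} (size 1)  {r^4} (size 1)  {r^1, r^7} (size 2)  {r^2, r^6} (size 2)  {r^3, r^5} (size 2)  {s, sr^2, ...} (size 4)  {sr, sr^3, ...} (size 4)
  chi_1 (triv)               1             1               1                    1                    1                    1                        1                       
  chi_2 (sign: r->1, s->-1)  1             1               1                    1                    1                    -1                       -1                      
  chi_3 (r->-1, s->1)        1             1               -1                   1                    -1                   1                        -1                      
  chi_4 (r->-1, s->-1)       1             1               -1                   1                    -1                   -1                       1                       
  chi_5 (2d, j=1)            2             -2              sqrt(2)              0                    -sqrt(2)             0                        0                       
  chi_6 (2d, j=2)            2             2               0                    -2                   0                    0                        0                       
  chi_7 (2d, j=3)            2             -2              -sqrt(2)             0                    sqrt(2)              0                        0                       

Spot check: chi_7 (2d, j=3) on {r^2, r^6} = 0.

Details: D_8 has order 2*8 = 16 with 7 conjugacy classes, hence 7 irreducibles. Sum of squared dims 1 + 1 + 1 + 1 + 4 + 4 + 4 = 16 = |G|. Linear characters come from the abelianisation; the 2-dimensional irreps have character r^k -> 2*cos(2*pi*j*k/8), reflections -> 0.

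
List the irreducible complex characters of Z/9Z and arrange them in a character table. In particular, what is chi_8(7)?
Character table of Z/9Z (irreps indexed chi_0,...,chi_8 with chi_k(m) = zeta_9^(k*m), zeta_9 = exp(2*pi*i/9)):
  irrep \ class  {0} (size 1)  {1} (size 1)    {2} (size 1)    {3} (size 1)    {4} (size 1)    {5} (size 1)    {6} (size 1)    {7} (size 1)    {8} (size 1)  
  chi_0          1             1               1               1               1               1               1               1               1             
  chi_1          1             exp(2*I*pi/9)   exp(4*I*pi/9)   exp(2*I*pi/3)   exp(8*I*pi/9)   exp(-8*I*pi/9)  exp(-2*I*pi/3)  exp(-4*I*pi/9)  exp(-2*I*pi/9)
  chi_2          1             exp(4*I*pi/9)   exp(8*I*pi/9)   exp(-2*I*pi/3)  exp(-2*I*pi/9)  exp(2*I*pi/9)   exp(2*I*pi/3)   exp(-8*I*pi/9)  exp(-4*I*pi/9)
  chi_3          1             exp(2*I*pi/3)   exp(-2*I*pi/3)  1               exp(2*I*pi/3)   exp(-2*I*pi/3)  1               exp(2*I*pi/3)   exp(-2*I*pi/3)
  chi_4          1             exp(8*I*pi/9)   exp(-2*I*pi/9)  exp(2*I*pi/3)   exp(-4*I*pi/9)  exp(4*I*pi/9)   exp(-2*I*pi/3)  exp(2*I*pi/9)   exp(-8*I*pi/9)
  chi_5          1             exp(-8*I*pi/9)  exp(2*I*pi/9)   exp(-2*I*pi/3)  exp(4*I*pi/9)   exp(-4*I*pi/9)  exp(2*I*pi/3)   exp(-2*I*pi/9)  exp(8*I*pi/9) 
  chi_6          1             exp(-2*I*pi/3)  exp(2*I*pi/3)   1               exp(-2*I*pi/3)  exp(2*I*pi/3)   1               exp(-2*I*pi/3)  exp(2*I*pi/3) 
  chi_7          1             exp(-4*I*pi/9)  exp(-8*I*pi/9)  exp(2*I*pi/3)   exp(2*I*pi/9)   exp(-2*I*pi/9)  exp(-2*I*pi/3)  exp(8*I*pi/9)   exp(4*I*pi/9) 
  chi_8          1             exp(-2*I*pi/9)  exp(-4*I*pi/9)  exp(-2*I*pi/3)  exp(-8*I*pi/9)  exp(8*I*pi/9)   exp(2*I*pi/3)   exp(4*I*pi/9)   exp(2*I*pi/9) 

Spot check: chi_8(7) = zeta_9^(8*7) = zeta_9^56 = exp(4*I*pi/9).

Why: Z/9Z is abelian, so all 9 irreducible complex representations are 1-dimensional. They are given by chi_k(m) = zeta_9^(k*m) for k = 0,...,8. Row orthogonality: sum_m chi_k(m) conj(chi_l(m)) = 9 * [k = l].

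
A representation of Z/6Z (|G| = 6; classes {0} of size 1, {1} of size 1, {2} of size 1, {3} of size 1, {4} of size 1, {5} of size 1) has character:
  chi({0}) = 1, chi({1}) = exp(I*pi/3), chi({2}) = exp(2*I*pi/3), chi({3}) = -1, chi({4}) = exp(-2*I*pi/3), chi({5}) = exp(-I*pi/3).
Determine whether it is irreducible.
Irreducible: <chi, chi> = 1.

Details: <chi, chi> = (1/|G|) sum_C |C| * |chi(C)|^2 = (1/6)[1*|1|^2 + 1*|exp(I*pi/3)|^2 + 1*|exp(2*I*pi/3)|^2 + 1*|-1|^2 + 1*|exp(-2*I*pi/3)|^2 + 1*|exp(-I*pi/3)|^2]
  = (1/6)[(1) + (1) + (1) + (1) + (1) + (1)] = 6/6 = 1.
(Exp terms are combined using exp(i*s)*conj(exp(i*t)) = exp(i*(s-t)), and sums of them are collapsed using the identity that for every m > 1 the m distinct m-th roots of unity sum to 0, e.g. 1 + exp(2*I*pi/3) + exp(-2*I*pi/3) = 0.)
A character is irreducible iff <chi, chi> = 1, so this representation is irreducible.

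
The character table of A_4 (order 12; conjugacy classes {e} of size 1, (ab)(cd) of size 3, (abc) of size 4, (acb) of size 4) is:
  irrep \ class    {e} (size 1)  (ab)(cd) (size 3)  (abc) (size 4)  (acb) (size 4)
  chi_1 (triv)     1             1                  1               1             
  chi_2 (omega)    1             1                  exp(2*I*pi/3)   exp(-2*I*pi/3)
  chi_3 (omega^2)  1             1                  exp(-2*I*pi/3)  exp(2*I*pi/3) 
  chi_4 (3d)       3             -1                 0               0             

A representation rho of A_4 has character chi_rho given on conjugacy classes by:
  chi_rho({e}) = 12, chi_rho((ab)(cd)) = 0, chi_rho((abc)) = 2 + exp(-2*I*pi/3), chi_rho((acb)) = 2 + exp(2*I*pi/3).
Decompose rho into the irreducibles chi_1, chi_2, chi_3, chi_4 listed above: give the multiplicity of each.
Multiplicities: chi_1: 2, chi_2: 0, chi_3: 1, chi_4: 3.

Working: Use <chi_rho, chi> = (1/|G|) sum_C |C| * chi_rho(C) * conj(chi(C)) with |G| = 12 for each irreducible chi in the table:
  <chi_rho, chi_1> = (1/12)[1*(12)*conj(1) + 3*(0)*conj(1) + 4*(2 + exp(-2*I*pi/3))*conj(1) + 4*(2 + exp(2*I*pi/3))*conj(1)]
      = (1/12)[(12) + (0) + (8 + 4*exp(-2*I*pi/3)) + (8 + 4*exp(2*I*pi/3))] = 24/12 = 2
  <chi_rho, chi_2> = (1/12)[1*(12)*conj(1) + 3*(0)*conj(1) + 4*(2 + exp(-2*I*pi/3))*conj(exp(2*I*pi/3)) + 4*(2 + exp(2*I*pi/3))*conj(exp(-2*I*pi/3))]
      = (1/12)[(12) + (0) + (8*exp(-2*I*pi/3) + 4*exp(2*I*pi/3)) + (4*exp(-2*I*pi/3) + 8*exp(2*I*pi/3))] = 0/12 = 0
  <chi_rho, chi_3> = (1/12)[1*(12)*conj(1) + 3*(0)*conj(1) + 4*(2 + exp(-2*I*pi/3))*conj(exp(-2*I*pi/3)) + 4*(2 + exp(2*I*pi/3))*conj(exp(2*I*pi/3))]
      = (1/12)[(12) + (0) + (4 + 8*exp(2*I*pi/3)) + (4 + 8*exp(-2*I*pi/3))] = 12/12 = 1
  <chi_rho, chi_4> = (1/12)[1*(12)*conj(3) + 3*(0)*conj(-1) + 4*(2 + exp(-2*I*pi/3))*conj(0) + 4*(2 + exp(2*I*pi/3))*conj(0)]
      = (1/12)[(36) + (0) + (0) + (0)] = 36/12 = 3
(Exp terms are combined using exp(i*s)*conj(exp(i*t)) = exp(i*(s-t)), and sums of them are collapsed using the identity that for every m > 1 the m distinct m-th roots of unity sum to 0, e.g. 1 + exp(2*I*pi/3) + exp(-2*I*pi/3) = 0.)
Dimension check: dim(rho) = sum (mult * dim) = 2*1 + 0*1 + 1*1 + 3*3 = 12 = chi_rho(e) = 12.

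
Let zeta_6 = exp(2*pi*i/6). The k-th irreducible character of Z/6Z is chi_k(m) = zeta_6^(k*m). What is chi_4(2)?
chi_4(2) = zeta_6^8 = exp(2*I*pi/3)

Why: chi_4(2) = zeta_6^(4*2) = zeta_6^8. Since zeta_6^6 = 1, this equals zeta_6^2 = exp(2*pi*i*2/6) = exp(2*I*pi/3).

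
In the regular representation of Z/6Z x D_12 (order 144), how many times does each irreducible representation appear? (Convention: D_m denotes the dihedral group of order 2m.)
Each irreducible V_i of dimension d_i appears with multiplicity d_i, i.e. rho_reg = (direct sum over all irreducibles V_i) d_i V_i. The irreducible dimensions for Z/6Z x D_12 are 1, 1, 1, 1, 1, 1, 1, 1, 1, 1, 1, 1, 1, 1, 1, 1, 1, 1, 1, 1, 1, 1, 1, 1, 2, 2, 2, 2, 2, 2, 2, 2, 2, 2, 2, 2, 2, 2, 2, 2, 2, 2, 2, 2, 2, 2, 2, 2, 2, 2, 2, 2, 2, 2: 24 irreducibles of dimension 1, each with multiplicity 1; 30 irreducibles of dimension 2, each with multiplicity 2. Total dimension 24*1*1 + 30*2*2 = 144 = |G|.

Details: General theorem: in the regular representation of a finite group G, each irreducible appears with multiplicity equal to its dimension. Check: dim(rho_reg) = sum d_i^2 = 1 + 1 + 1 + 1 + 1 + 1 + 1 + 1 + 1 + 1 + 1 + 1 + 1 + 1 + 1 + 1 + 1 + 1 + 1 + 1 + 1 + 1 + 1 + 1 + 4 + 4 + 4 + 4 + 4 + 4 + 4 + 4 + 4 + 4 + 4 + 4 + 4 + 4 + 4 + 4 + 4 + 4 + 4 + 4 + 4 + 4 + 4 + 4 + 4 + 4 + 4 + 4 + 4 + 4 = 144 = |G|.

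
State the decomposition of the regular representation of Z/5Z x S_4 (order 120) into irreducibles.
Each irreducible V_i of dimension d_i appears with multiplicity d_i, i.e. rho_reg = (direct sum over all irreducibles V_i) d_i V_i. The irreducible dimensions for Z/5Z x S_4 are 1, 1, 1, 1, 1, 1, 1, 1, 1, 1, 2, 2, 2, 2, 2, 3, 3, 3, 3, 3, 3, 3, 3, 3, 3: 10 irreducibles of dimension 1, each with multiplicity 1; 5 irreducibles of dimension 2, each with multiplicity 2; 10 irreducibles of dimension 3, each with multiplicity 3. Total dimension 10*1*1 + 5*2*2 + 10*3*3 = 120 = |G|.

Argument: General theorem: in the regular representation of a finite group G, each irreducible appears with multiplicity equal to its dimension. Check: dim(rho_reg) = sum d_i^2 = 1 + 1 + 1 + 1 + 1 + 1 + 1 + 1 + 1 + 1 + 4 + 4 + 4 + 4 + 4 + 9 + 9 + 9 + 9 + 9 + 9 + 9 + 9 + 9 + 9 = 120 = |G|.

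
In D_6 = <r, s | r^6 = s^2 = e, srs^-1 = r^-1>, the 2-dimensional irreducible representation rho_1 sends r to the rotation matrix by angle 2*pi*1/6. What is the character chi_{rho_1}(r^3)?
chi_{rho_1}(r^3) = 2*cos(2*pi*1*3/6) = -2

Details: rho_1(r^3) is rotation by angle 2*pi*1*3/6, whose trace is 2*cos(2*pi*1*3/6) = -2.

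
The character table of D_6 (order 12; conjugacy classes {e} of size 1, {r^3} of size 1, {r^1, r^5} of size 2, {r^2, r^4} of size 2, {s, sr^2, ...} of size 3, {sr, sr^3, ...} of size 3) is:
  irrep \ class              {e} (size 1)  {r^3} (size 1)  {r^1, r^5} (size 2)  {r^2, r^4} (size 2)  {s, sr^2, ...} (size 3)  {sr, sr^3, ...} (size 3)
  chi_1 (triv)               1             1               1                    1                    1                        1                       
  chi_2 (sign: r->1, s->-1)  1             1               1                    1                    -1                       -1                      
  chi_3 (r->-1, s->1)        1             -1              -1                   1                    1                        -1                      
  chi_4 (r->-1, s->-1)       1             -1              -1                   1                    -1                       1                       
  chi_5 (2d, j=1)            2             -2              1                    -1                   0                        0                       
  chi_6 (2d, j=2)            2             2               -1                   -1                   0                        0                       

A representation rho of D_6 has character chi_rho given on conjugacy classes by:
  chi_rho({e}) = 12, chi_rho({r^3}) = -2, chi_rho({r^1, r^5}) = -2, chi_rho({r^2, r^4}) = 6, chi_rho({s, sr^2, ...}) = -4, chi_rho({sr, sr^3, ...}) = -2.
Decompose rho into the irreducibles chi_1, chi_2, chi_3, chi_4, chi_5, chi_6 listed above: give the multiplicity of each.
Multiplicities: chi_1: 0, chi_2: 3, chi_3: 2, chi_4: 3, chi_5: 1, chi_6: 1.

Proof sketch: Use <chi_rho, chi> = (1/|G|) sum_C |C| * chi_rho(C) * conj(chi(C)) with |G| = 12 for each irreducible chi in the table:
  <chi_rho, chi_1> = (1/12)[1*(12)*conj(1) + 1*(-2)*conj(1) + 2*(-2)*conj(1) + 2*(6)*conj(1) + 3*(-4)*conj(1) + 3*(-2)*conj(1)]
      = (1/12)[(12) + (-2) + (-4) + (12) + (-12) + (-6)] = 0/12 = 0
  <chi_rho, chi_2> = (1/12)[1*(12)*conj(1) + 1*(-2)*conj(1) + 2*(-2)*conj(1) + 2*(6)*conj(1) + 3*(-4)*conj(-1) + 3*(-2)*conj(-1)]
      = (1/12)[(12) + (-2) + (-4) + (12) + (12) + (6)] = 36/12 = 3
  <chi_rho, chi_3> = (1/12)[1*(12)*conj(1) + 1*(-2)*conj(-1) + 2*(-2)*conj(-1) + 2*(6)*conj(1) + 3*(-4)*conj(1) + 3*(-2)*conj(-1)]
      = (1/12)[(12) + (2) + (4) + (12) + (-12) + (6)] = 24/12 = 2
  <chi_rho, chi_4> = (1/12)[1*(12)*conj(1) + 1*(-2)*conj(-1) + 2*(-2)*conj(-1) + 2*(6)*conj(1) + 3*(-4)*conj(-1) + 3*(-2)*conj(1)]
      = (1/12)[(12) + (2) + (4) + (12) + (12) + (-6)] = 36/12 = 3
  <chi_rho, chi_5> = (1/12)[1*(12)*conj(2) + 1*(-2)*conj(-2) + 2*(-2)*conj(1) + 2*(6)*conj(-1) + 3*(-4)*conj(0) + 3*(-2)*conj(0)]
      = (1/12)[(24) + (4) + (-4) + (-12) + (0) + (0)] = 12/12 = 1
  <chi_rho, chi_6> = (1/12)[1*(12)*conj(2) + 1*(-2)*conj(2) + 2*(-2)*conj(-1) + 2*(6)*conj(-1) + 3*(-4)*conj(0) + 3*(-2)*conj(0)]
      = (1/12)[(24) + (-4) + (4) + (-12) + (0) + (0)] = 12/12 = 1
Dimension check: dim(rho) = sum (mult * dim) = 0*1 + 3*1 + 2*1 + 3*1 + 1*2 + 1*2 = 12 = chi_rho(e) = 12.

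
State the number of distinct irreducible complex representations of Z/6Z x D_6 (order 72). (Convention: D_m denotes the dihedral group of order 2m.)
36

Proof sketch: The number of irreducible complex representations of a finite group equals its number of conjugacy classes. For a direct product, #classes(G x H) = #classes(G) * #classes(H). Z/6Z has 6 classes (abelian), D_6 has 6 classes, so 6 * 6 = 36, so Z/6Z x D_6 (order 72) has exactly 36 irreducible complex representations.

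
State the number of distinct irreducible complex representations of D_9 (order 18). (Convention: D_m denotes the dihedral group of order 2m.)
6

Explanation: The number of irreducible complex representations of a finite group equals its number of conjugacy classes. D_9 has 6 conjugacy classes ((n+3)/2 for n odd), so D_9 (order 18) has exactly 6 irreducible complex representations.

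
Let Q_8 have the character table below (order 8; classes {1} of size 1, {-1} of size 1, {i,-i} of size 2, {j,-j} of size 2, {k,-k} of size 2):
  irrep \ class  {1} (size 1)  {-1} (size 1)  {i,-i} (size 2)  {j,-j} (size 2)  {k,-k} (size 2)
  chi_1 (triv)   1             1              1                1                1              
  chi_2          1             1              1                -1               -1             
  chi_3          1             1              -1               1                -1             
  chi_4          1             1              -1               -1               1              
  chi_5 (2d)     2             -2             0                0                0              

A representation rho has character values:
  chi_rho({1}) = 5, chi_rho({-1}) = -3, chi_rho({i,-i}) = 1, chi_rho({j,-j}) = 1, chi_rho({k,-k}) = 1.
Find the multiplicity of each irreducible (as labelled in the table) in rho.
Multiplicities: chi_1: 1, chi_2: 0, chi_3: 0, chi_4: 0, chi_5: 2.

Justification: Use <chi_rho, chi> = (1/|G|) sum_C |C| * chi_rho(C) * conj(chi(C)) with |G| = 8 for each irreducible chi in the table:
  <chi_rho, chi_1> = (1/8)[1*(5)*conj(1) + 1*(-3)*conj(1) + 2*(1)*conj(1) + 2*(1)*conj(1) + 2*(1)*conj(1)]
      = (1/8)[(5) + (-3) + (2) + (2) + (2)] = 8/8 = 1
  <chi_rho, chi_2> = (1/8)[1*(5)*conj(1) + 1*(-3)*conj(1) + 2*(1)*conj(1) + 2*(1)*conj(-1) + 2*(1)*conj(-1)]
      = (1/8)[(5) + (-3) + (2) + (-2) + (-2)] = 0/8 = 0
  <chi_rho, chi_3> = (1/8)[1*(5)*conj(1) + 1*(-3)*conj(1) + 2*(1)*conj(-1) + 2*(1)*conj(1) + 2*(1)*conj(-1)]
      = (1/8)[(5) + (-3) + (-2) + (2) + (-2)] = 0/8 = 0
  <chi_rho, chi_4> = (1/8)[1*(5)*conj(1) + 1*(-3)*conj(1) + 2*(1)*conj(-1) + 2*(1)*conj(-1) + 2*(1)*conj(1)]
      = (1/8)[(5) + (-3) + (-2) + (-2) + (2)] = 0/8 = 0
  <chi_rho, chi_5> = (1/8)[1*(5)*conj(2) + 1*(-3)*conj(-2) + 2*(1)*conj(0) + 2*(1)*conj(0) + 2*(1)*conj(0)]
      = (1/8)[(10) + (6) + (0) + (0) + (0)] = 16/8 = 2
Dimension check: dim(rho) = sum (mult * dim) = 1*1 + 0*1 + 0*1 + 0*1 + 2*2 = 5 = chi_rho(e) = 5.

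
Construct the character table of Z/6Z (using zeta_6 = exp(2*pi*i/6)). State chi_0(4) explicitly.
Character table of Z/6Z (irreps indexed chi_0,...,chi_5 with chi_k(m) = zeta_6^(k*m), zeta_6 = exp(2*pi*i/6)):
  irrep \ class  {0} (size 1)  {1} (size 1)    {2} (size 1)    {3} (size 1)  {4} (size 1)    {5} (size 1)  
  chi_0          1             1               1               1             1               1             
  chi_1          1             exp(I*pi/3)     exp(2*I*pi/3)   -1            exp(-2*I*pi/3)  exp(-I*pi/3)  
  chi_2          1             exp(2*I*pi/3)   exp(-2*I*pi/3)  1             exp(2*I*pi/3)   exp(-2*I*pi/3)
  chi_3          1             -1              1               -1            1               -1            
  chi_4          1             exp(-2*I*pi/3)  exp(2*I*pi/3)   1             exp(-2*I*pi/3)  exp(2*I*pi/3) 
  chi_5          1             exp(-I*pi/3)    exp(-2*I*pi/3)  -1            exp(2*I*pi/3)   exp(I*pi/3)   

Spot check: chi_0(4) = zeta_6^(0*4) = zeta_6^0 = 1.

Solution. Z/6Z is abelian, so all 6 irreducible complex representations are 1-dimensional. They are given by chi_k(m) = zeta_6^(k*m) for k = 0,...,5. Row orthogonality: sum_m chi_k(m) conj(chi_l(m)) = 6 * [k = l].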